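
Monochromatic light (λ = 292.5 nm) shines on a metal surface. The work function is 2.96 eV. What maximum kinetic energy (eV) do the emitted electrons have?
1.2788 eV

Using Einstein's photoelectric equation: KE_max = hf - φ = hc/λ - φ

First, calculate the photon energy:
E_photon = hc/λ = (6.626×10⁻³⁴ J·s)(3×10⁸ m/s) / (292.5×10⁻⁹ m)
E_photon = 4.2388 eV

Then, the maximum kinetic energy:
KE_max = E_photon - φ = 4.2388 eV - 2.96 eV = 1.2788 eV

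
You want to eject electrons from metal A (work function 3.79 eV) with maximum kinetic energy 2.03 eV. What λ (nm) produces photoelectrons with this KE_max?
213.03 nm

From Einstein's equation: KE_max = hc/λ - φ

Rearranging for λ:
hc/λ = KE_max + φ
λ = hc/(KE_max + φ)

Required photon energy:
E_photon = KE_max + φ = 2.03 + 3.79 = 5.82 eV

Required wavelength:
λ = hc/E_photon = (6.626×10⁻³⁴)(3×10⁸) / (5.82 × 1.602×10⁻¹⁹)
λ = 213.03 nm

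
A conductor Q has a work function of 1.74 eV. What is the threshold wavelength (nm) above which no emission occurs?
712.55 nm

The threshold wavelength is when the photon energy equals the work function:
hc/λ₀ = φ

Solving for λ₀:
λ₀ = hc/φ = (6.626×10⁻³⁴ J·s)(3×10⁸ m/s) / (1.74 eV × 1.602×10⁻¹⁹ J/eV)
λ₀ = 712.55 nm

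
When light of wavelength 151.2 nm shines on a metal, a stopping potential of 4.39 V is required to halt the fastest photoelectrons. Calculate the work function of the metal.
3.81 eV

The stopping potential gives the maximum kinetic energy: KE_max = eV_s = 4.39 eV

From Einstein's photoelectric equation: KE_max = hc/λ - φ
Rearranging: φ = hc/λ - KE_max

Calculate photon energy:
E_photon = hc/λ = (6.626×10⁻³⁴ J·s)(3×10⁸ m/s) / (151.2×10⁻⁹ m) = 8.2000 eV

Therefore:
φ = 8.2000 - 4.39 = 3.81 eV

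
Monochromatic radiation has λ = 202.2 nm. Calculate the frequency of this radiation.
1.4827e+15 Hz

Using the wave equation: c = fλ

Solving for frequency:
f = c/λ = (3×10⁸ m/s) / (202.2×10⁻⁹ m)
f = 1.4827e+15 Hz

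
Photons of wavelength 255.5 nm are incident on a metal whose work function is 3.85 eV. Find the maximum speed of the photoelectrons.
5.9387e+05 m/s

First, find the maximum kinetic energy:
E_photon = hc/λ = 4.8526 eV
KE_max = E_photon - φ = 4.8526 - 3.85 = 1.0026 eV

Convert to Joules: KE_max = 1.0026 × 1.602×10⁻¹⁹ J = 1.6064e-19 J

Then use KE = ½mv² to find velocity:
v = √(2·KE/m) = √(2 × 1.6064e-19 J / 9.109e-31 kg)
v = 5.9387e+05 m/s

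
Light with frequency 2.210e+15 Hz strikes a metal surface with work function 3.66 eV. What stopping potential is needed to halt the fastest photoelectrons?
5.4798 V

The stopping potential V_s satisfies: eV_s = KE_max

First, find KE_max using Einstein's equation:
E_photon = hf = (6.626×10⁻³⁴ J·s)(2.210e+15 Hz) = 9.1398 eV
KE_max = E_photon - φ = 9.1398 - 3.66 = 5.4798 eV

Since eV_s = KE_max:
V_s = KE_max/e = 5.4798 V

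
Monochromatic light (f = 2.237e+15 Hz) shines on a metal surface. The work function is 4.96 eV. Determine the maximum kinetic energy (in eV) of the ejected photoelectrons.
4.2915 eV

Using Einstein's photoelectric equation: KE_max = hf - φ

First, calculate the photon energy:
E_photon = hf = (6.626×10⁻³⁴ J·s)(2.237e+15 Hz)
E_photon = 9.2515 eV

Then, the maximum kinetic energy:
KE_max = E_photon - φ = 9.2515 eV - 4.96 eV = 4.2915 eV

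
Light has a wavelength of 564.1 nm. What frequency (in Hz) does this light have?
5.3145e+14 Hz

Using the wave equation: c = fλ

Solving for frequency:
f = c/λ = (3×10⁸ m/s) / (564.1×10⁻⁹ m)
f = 5.3145e+14 Hz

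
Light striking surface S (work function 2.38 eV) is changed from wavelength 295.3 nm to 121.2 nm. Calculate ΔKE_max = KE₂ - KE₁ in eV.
6.0311 eV

Using Einstein's equation: KE_max = hc/λ - φ

For λ₁ = 295.3 nm:
KE₁ = hc/λ₁ - φ = 4.1986 - 2.38 = 1.8186 eV

For λ₂ = 121.2 nm:
KE₂ = hc/λ₂ - φ = 10.2297 - 2.38 = 7.8497 eV

Change in KE:
ΔKE = KE₂ - KE₁ = 7.8497 - 1.8186 = 6.0311 eV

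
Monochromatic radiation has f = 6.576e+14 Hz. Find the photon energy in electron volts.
2.7196 eV

Using E = hf:

E = hf = (6.626×10⁻³⁴ J·s)(6.576e+14 Hz)
E = 2.7196 eV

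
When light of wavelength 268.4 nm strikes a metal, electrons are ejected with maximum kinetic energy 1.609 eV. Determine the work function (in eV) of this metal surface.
3.01 eV

From Einstein's photoelectric equation: KE_max = hf - φ = hc/λ - φ

Rearranging for φ:
φ = hc/λ - KE_max

Calculate photon energy:
E_photon = hc/λ = 4.6194 eV

Therefore:
φ = 4.6194 - 1.609 = 3.01 eV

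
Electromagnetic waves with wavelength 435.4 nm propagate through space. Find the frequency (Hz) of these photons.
6.8854e+14 Hz

Using the wave equation: c = fλ

Solving for frequency:
f = c/λ = (3×10⁸ m/s) / (435.4×10⁻⁹ m)
f = 6.8854e+14 Hz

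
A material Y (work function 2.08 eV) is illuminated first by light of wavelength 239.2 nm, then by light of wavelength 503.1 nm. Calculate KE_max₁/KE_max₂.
8.0730

Using Einstein's equation: KE_max = hc/λ - φ

For λ₁ = 239.2 nm:
E₁ = hc/λ₁ = 5.1833 eV
KE₁ = E₁ - φ = 5.1833 - 2.08 = 3.1033 eV

For λ₂ = 503.1 nm:
E₂ = hc/λ₂ = 2.4644 eV
KE₂ = E₂ - φ = 2.4644 - 2.08 = 0.3844 eV

Ratio: KE₁/KE₂ = 3.1033/0.3844 = 8.0730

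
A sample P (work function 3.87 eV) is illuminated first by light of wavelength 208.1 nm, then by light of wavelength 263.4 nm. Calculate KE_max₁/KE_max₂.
2.4943

Using Einstein's equation: KE_max = hc/λ - φ

For λ₁ = 208.1 nm:
E₁ = hc/λ₁ = 5.9579 eV
KE₁ = E₁ - φ = 5.9579 - 3.87 = 2.0879 eV

For λ₂ = 263.4 nm:
E₂ = hc/λ₂ = 4.7071 eV
KE₂ = E₂ - φ = 4.7071 - 3.87 = 0.8371 eV

Ratio: KE₁/KE₂ = 2.0879/0.8371 = 2.4943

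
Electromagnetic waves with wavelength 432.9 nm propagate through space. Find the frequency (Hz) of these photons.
6.9252e+14 Hz

Using the wave equation: c = fλ

Solving for frequency:
f = c/λ = (3×10⁸ m/s) / (432.9×10⁻⁹ m)
f = 6.9252e+14 Hz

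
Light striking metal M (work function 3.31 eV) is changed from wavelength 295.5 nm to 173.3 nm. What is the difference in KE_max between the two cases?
2.9586 eV

Using Einstein's equation: KE_max = hc/λ - φ

For λ₁ = 295.5 nm:
KE₁ = hc/λ₁ - φ = 4.1957 - 3.31 = 0.8857 eV

For λ₂ = 173.3 nm:
KE₂ = hc/λ₂ - φ = 7.1543 - 3.31 = 3.8443 eV

Change in KE:
ΔKE = KE₂ - KE₁ = 3.8443 - 0.8857 = 2.9586 eV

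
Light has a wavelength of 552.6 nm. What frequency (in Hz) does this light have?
5.4251e+14 Hz

Using the wave equation: c = fλ

Solving for frequency:
f = c/λ = (3×10⁸ m/s) / (552.6×10⁻⁹ m)
f = 5.4251e+14 Hz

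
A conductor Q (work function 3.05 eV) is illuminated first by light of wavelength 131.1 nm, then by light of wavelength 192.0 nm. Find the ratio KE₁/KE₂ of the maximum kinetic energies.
1.8803

Using Einstein's equation: KE_max = hc/λ - φ

For λ₁ = 131.1 nm:
E₁ = hc/λ₁ = 9.4572 eV
KE₁ = E₁ - φ = 9.4572 - 3.05 = 6.4072 eV

For λ₂ = 192.0 nm:
E₂ = hc/λ₂ = 6.4575 eV
KE₂ = E₂ - φ = 6.4575 - 3.05 = 3.4075 eV

Ratio: KE₁/KE₂ = 6.4072/3.4075 = 1.8803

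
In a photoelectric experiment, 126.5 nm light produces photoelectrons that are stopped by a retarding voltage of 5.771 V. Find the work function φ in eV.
4.03 eV

The stopping potential gives the maximum kinetic energy: KE_max = eV_s = 5.771 eV

From Einstein's photoelectric equation: KE_max = hc/λ - φ
Rearranging: φ = hc/λ - KE_max

Calculate photon energy:
E_photon = hc/λ = (6.626×10⁻³⁴ J·s)(3×10⁸ m/s) / (126.5×10⁻⁹ m) = 9.8011 eV

Therefore:
φ = 9.8011 - 5.771 = 4.03 eV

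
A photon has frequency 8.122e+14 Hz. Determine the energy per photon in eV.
3.3590 eV

Using E = hf:

E = hf = (6.626×10⁻³⁴ J·s)(8.122e+14 Hz)
E = 3.3590 eV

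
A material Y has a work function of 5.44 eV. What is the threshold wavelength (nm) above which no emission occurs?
227.91 nm

The threshold wavelength is when the photon energy equals the work function:
hc/λ₀ = φ

Solving for λ₀:
λ₀ = hc/φ = (6.626×10⁻³⁴ J·s)(3×10⁸ m/s) / (5.44 eV × 1.602×10⁻¹⁹ J/eV)
λ₀ = 227.91 nm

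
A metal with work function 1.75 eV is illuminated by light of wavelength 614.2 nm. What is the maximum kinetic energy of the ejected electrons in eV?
0.2686 eV

Using Einstein's photoelectric equation: KE_max = hf - φ = hc/λ - φ

First, calculate the photon energy:
E_photon = hc/λ = (6.626×10⁻³⁴ J·s)(3×10⁸ m/s) / (614.2×10⁻⁹ m)
E_photon = 2.0186 eV

Then, the maximum kinetic energy:
KE_max = E_photon - φ = 2.0186 eV - 1.75 eV = 0.2686 eV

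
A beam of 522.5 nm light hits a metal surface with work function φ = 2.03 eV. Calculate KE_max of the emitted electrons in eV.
0.3429 eV

Using Einstein's photoelectric equation: KE_max = hf - φ = hc/λ - φ

First, calculate the photon energy:
E_photon = hc/λ = (6.626×10⁻³⁴ J·s)(3×10⁸ m/s) / (522.5×10⁻⁹ m)
E_photon = 2.3729 eV

Then, the maximum kinetic energy:
KE_max = E_photon - φ = 2.3729 eV - 2.03 eV = 0.3429 eV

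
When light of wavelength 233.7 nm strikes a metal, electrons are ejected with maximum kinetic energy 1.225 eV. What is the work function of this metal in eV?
4.08 eV

From Einstein's photoelectric equation: KE_max = hf - φ = hc/λ - φ

Rearranging for φ:
φ = hc/λ - KE_max

Calculate photon energy:
E_photon = hc/λ = 5.3053 eV

Therefore:
φ = 5.3053 - 1.225 = 4.08 eV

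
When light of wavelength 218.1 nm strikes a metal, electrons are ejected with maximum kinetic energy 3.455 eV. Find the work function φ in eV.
2.23 eV

From Einstein's photoelectric equation: KE_max = hf - φ = hc/λ - φ

Rearranging for φ:
φ = hc/λ - KE_max

Calculate photon energy:
E_photon = hc/λ = 5.6847 eV

Therefore:
φ = 5.6847 - 3.455 = 2.23 eV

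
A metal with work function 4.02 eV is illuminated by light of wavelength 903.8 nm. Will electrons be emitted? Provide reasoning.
No

For photoemission, the photon energy must exceed the work function.

Photon energy: E = hc/λ = 1.3718 eV
Work function: φ = 4.02 eV

Since E_photon (1.3718 eV) < φ (4.02 eV), photoemission will NOT occur.
The threshold wavelength is λ₀ = hc/φ = 308.4 nm.
Since 903.8 nm > 308.4 nm, the photons lack sufficient energy.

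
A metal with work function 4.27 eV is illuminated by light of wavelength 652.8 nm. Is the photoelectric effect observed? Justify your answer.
No

For photoemission, the photon energy must exceed the work function.

Photon energy: E = hc/λ = 1.8993 eV
Work function: φ = 4.27 eV

Since E_photon (1.8993 eV) < φ (4.27 eV), photoemission will NOT occur.
The threshold wavelength is λ₀ = hc/φ = 290.4 nm.
Since 652.8 nm > 290.4 nm, the photons lack sufficient energy.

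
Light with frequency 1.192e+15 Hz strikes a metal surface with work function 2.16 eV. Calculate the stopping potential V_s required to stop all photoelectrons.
2.7697 V

The stopping potential V_s satisfies: eV_s = KE_max

First, find KE_max using Einstein's equation:
E_photon = hf = (6.626×10⁻³⁴ J·s)(1.192e+15 Hz) = 4.9297 eV
KE_max = E_photon - φ = 4.9297 - 2.16 = 2.7697 eV

Since eV_s = KE_max:
V_s = KE_max/e = 2.7697 V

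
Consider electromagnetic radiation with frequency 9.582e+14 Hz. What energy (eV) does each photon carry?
3.9628 eV

Using E = hf:

E = hf = (6.626×10⁻³⁴ J·s)(9.582e+14 Hz)
E = 3.9628 eV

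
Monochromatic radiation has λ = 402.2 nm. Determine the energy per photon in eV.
3.0827 eV

Using E = hf = hc/λ:

E = hc/λ = (6.626×10⁻³⁴ J·s)(3×10⁸ m/s) / (402.2×10⁻⁹ m)
E = 3.0827 eV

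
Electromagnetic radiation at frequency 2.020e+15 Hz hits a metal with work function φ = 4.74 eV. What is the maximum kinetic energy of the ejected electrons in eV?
3.6140 eV

Using Einstein's photoelectric equation: KE_max = hf - φ

First, calculate the photon energy:
E_photon = hf = (6.626×10⁻³⁴ J·s)(2.020e+15 Hz)
E_photon = 8.3540 eV

Then, the maximum kinetic energy:
KE_max = E_photon - φ = 8.3540 eV - 4.74 eV = 3.6140 eV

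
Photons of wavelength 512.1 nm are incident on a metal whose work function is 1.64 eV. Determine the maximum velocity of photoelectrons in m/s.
5.2418e+05 m/s

First, find the maximum kinetic energy:
E_photon = hc/λ = 2.4211 eV
KE_max = E_photon - φ = 2.4211 - 1.64 = 0.7811 eV

Convert to Joules: KE_max = 0.7811 × 1.602×10⁻¹⁹ J = 1.2514e-19 J

Then use KE = ½mv² to find velocity:
v = √(2·KE/m) = √(2 × 1.2514e-19 J / 9.109e-31 kg)
v = 5.2418e+05 m/s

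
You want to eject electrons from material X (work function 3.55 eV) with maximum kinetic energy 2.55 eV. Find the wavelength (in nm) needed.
203.25 nm

From Einstein's equation: KE_max = hc/λ - φ

Rearranging for λ:
hc/λ = KE_max + φ
λ = hc/(KE_max + φ)

Required photon energy:
E_photon = KE_max + φ = 2.55 + 3.55 = 6.10 eV

Required wavelength:
λ = hc/E_photon = (6.626×10⁻³⁴)(3×10⁸) / (6.10 × 1.602×10⁻¹⁹)
λ = 203.25 nm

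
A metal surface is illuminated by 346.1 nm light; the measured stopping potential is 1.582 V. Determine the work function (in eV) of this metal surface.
2.00 eV

The stopping potential gives the maximum kinetic energy: KE_max = eV_s = 1.582 eV

From Einstein's photoelectric equation: KE_max = hc/λ - φ
Rearranging: φ = hc/λ - KE_max

Calculate photon energy:
E_photon = hc/λ = (6.626×10⁻³⁴ J·s)(3×10⁸ m/s) / (346.1×10⁻⁹ m) = 3.5823 eV

Therefore:
φ = 3.5823 - 1.582 = 2.00 eV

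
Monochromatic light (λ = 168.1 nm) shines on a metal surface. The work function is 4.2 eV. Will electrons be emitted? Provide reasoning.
Yes

For photoemission, the photon energy must exceed the work function.

Photon energy: E = hc/λ = 7.3756 eV
Work function: φ = 4.2 eV

Since E_photon (7.3756 eV) > φ (4.2 eV), photoemission WILL occur.
The threshold wavelength is λ₀ = hc/φ = 295.2 nm.
Since 168.1 nm < 295.2 nm, the light has sufficient energy.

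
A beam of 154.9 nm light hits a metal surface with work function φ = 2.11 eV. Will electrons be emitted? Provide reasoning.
Yes

For photoemission, the photon energy must exceed the work function.

Photon energy: E = hc/λ = 8.0041 eV
Work function: φ = 2.11 eV

Since E_photon (8.0041 eV) > φ (2.11 eV), photoemission WILL occur.
The threshold wavelength is λ₀ = hc/φ = 587.6 nm.
Since 154.9 nm < 587.6 nm, the light has sufficient energy.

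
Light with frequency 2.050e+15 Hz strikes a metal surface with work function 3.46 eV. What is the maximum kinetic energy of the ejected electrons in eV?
5.0181 eV

Using Einstein's photoelectric equation: KE_max = hf - φ

First, calculate the photon energy:
E_photon = hf = (6.626×10⁻³⁴ J·s)(2.050e+15 Hz)
E_photon = 8.4781 eV

Then, the maximum kinetic energy:
KE_max = E_photon - φ = 8.4781 eV - 3.46 eV = 5.0181 eV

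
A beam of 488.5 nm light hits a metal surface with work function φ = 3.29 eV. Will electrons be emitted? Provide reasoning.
No

For photoemission, the photon energy must exceed the work function.

Photon energy: E = hc/λ = 2.5381 eV
Work function: φ = 3.29 eV

Since E_photon (2.5381 eV) < φ (3.29 eV), photoemission will NOT occur.
The threshold wavelength is λ₀ = hc/φ = 376.9 nm.
Since 488.5 nm > 376.9 nm, the photons lack sufficient energy.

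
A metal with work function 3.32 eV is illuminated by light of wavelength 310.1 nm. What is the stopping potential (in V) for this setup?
0.6782 V

The stopping potential V_s satisfies: eV_s = KE_max

First, find KE_max using Einstein's equation:
E_photon = hc/λ = 3.9982 eV
KE_max = E_photon - φ = 3.9982 - 3.32 = 0.6782 eV

Since eV_s = KE_max:
V_s = KE_max/e = 0.6782 V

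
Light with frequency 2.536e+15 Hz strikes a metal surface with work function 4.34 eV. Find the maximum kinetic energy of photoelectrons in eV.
6.1481 eV

Using Einstein's photoelectric equation: KE_max = hf - φ

First, calculate the photon energy:
E_photon = hf = (6.626×10⁻³⁴ J·s)(2.536e+15 Hz)
E_photon = 10.4881 eV

Then, the maximum kinetic energy:
KE_max = E_photon - φ = 10.4881 eV - 4.34 eV = 6.1481 eV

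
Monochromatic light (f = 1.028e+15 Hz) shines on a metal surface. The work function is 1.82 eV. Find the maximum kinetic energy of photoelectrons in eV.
2.4315 eV

Using Einstein's photoelectric equation: KE_max = hf - φ

First, calculate the photon energy:
E_photon = hf = (6.626×10⁻³⁴ J·s)(1.028e+15 Hz)
E_photon = 4.2515 eV

Then, the maximum kinetic energy:
KE_max = E_photon - φ = 4.2515 eV - 1.82 eV = 2.4315 eV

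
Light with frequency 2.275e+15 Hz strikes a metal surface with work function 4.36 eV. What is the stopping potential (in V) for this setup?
5.0486 V

The stopping potential V_s satisfies: eV_s = KE_max

First, find KE_max using Einstein's equation:
E_photon = hf = (6.626×10⁻³⁴ J·s)(2.275e+15 Hz) = 9.4086 eV
KE_max = E_photon - φ = 9.4086 - 4.36 = 5.0486 eV

Since eV_s = KE_max:
V_s = KE_max/e = 5.0486 V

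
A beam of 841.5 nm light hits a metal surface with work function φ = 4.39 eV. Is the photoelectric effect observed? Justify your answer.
No

For photoemission, the photon energy must exceed the work function.

Photon energy: E = hc/λ = 1.4734 eV
Work function: φ = 4.39 eV

Since E_photon (1.4734 eV) < φ (4.39 eV), photoemission will NOT occur.
The threshold wavelength is λ₀ = hc/φ = 282.4 nm.
Since 841.5 nm > 282.4 nm, the photons lack sufficient energy.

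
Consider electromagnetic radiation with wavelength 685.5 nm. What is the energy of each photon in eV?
1.8087 eV

Using E = hf = hc/λ:

E = hc/λ = (6.626×10⁻³⁴ J·s)(3×10⁸ m/s) / (685.5×10⁻⁹ m)
E = 1.8087 eV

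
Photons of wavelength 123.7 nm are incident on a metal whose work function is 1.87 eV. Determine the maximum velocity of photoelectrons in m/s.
1.6935e+06 m/s

First, find the maximum kinetic energy:
E_photon = hc/λ = 10.0230 eV
KE_max = E_photon - φ = 10.0230 - 1.87 = 8.1530 eV

Convert to Joules: KE_max = 8.1530 × 1.602×10⁻¹⁹ J = 1.3063e-18 J

Then use KE = ½mv² to find velocity:
v = √(2·KE/m) = √(2 × 1.3063e-18 J / 9.109e-31 kg)
v = 1.6935e+06 m/s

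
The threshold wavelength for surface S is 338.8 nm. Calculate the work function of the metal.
3.66 eV

At the threshold wavelength, photon energy equals work function:
φ = hc/λ₀

Calculating:
φ = (6.626×10⁻³⁴ J·s)(3×10⁸ m/s) / (338.8×10⁻⁹ m)
φ = 3.66 eV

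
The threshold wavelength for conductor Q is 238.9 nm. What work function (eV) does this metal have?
5.19 eV

At the threshold wavelength, photon energy equals work function:
φ = hc/λ₀

Calculating:
φ = (6.626×10⁻³⁴ J·s)(3×10⁸ m/s) / (238.9×10⁻⁹ m)
φ = 5.19 eV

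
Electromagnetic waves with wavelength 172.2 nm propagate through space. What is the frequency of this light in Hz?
1.7410e+15 Hz

Using the wave equation: c = fλ

Solving for frequency:
f = c/λ = (3×10⁸ m/s) / (172.2×10⁻⁹ m)
f = 1.7410e+15 Hz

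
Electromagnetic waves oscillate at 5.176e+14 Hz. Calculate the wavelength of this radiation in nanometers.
579.20 nm

Using the wave equation: c = fλ

Solving for wavelength:
λ = c/f = (3×10⁸ m/s) / (5.176e+14 Hz)
λ = 579.20 nm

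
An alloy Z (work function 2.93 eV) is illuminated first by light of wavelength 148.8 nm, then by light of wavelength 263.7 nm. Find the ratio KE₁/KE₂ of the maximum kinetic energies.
3.0492

Using Einstein's equation: KE_max = hc/λ - φ

For λ₁ = 148.8 nm:
E₁ = hc/λ₁ = 8.3323 eV
KE₁ = E₁ - φ = 8.3323 - 2.93 = 5.4023 eV

For λ₂ = 263.7 nm:
E₂ = hc/λ₂ = 4.7017 eV
KE₂ = E₂ - φ = 4.7017 - 2.93 = 1.7717 eV

Ratio: KE₁/KE₂ = 5.4023/1.7717 = 3.0492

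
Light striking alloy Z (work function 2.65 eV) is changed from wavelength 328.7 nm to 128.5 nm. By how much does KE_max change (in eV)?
5.8766 eV

Using Einstein's equation: KE_max = hc/λ - φ

For λ₁ = 328.7 nm:
KE₁ = hc/λ₁ - φ = 3.7720 - 2.65 = 1.1220 eV

For λ₂ = 128.5 nm:
KE₂ = hc/λ₂ - φ = 9.6486 - 2.65 = 6.9986 eV

Change in KE:
ΔKE = KE₂ - KE₁ = 6.9986 - 1.1220 = 5.8766 eV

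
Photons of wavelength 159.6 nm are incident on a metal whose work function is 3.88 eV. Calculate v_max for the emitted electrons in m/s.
1.1695e+06 m/s

First, find the maximum kinetic energy:
E_photon = hc/λ = 7.7684 eV
KE_max = E_photon - φ = 7.7684 - 3.88 = 3.8884 eV

Convert to Joules: KE_max = 3.8884 × 1.602×10⁻¹⁹ J = 6.2300e-19 J

Then use KE = ½mv² to find velocity:
v = √(2·KE/m) = √(2 × 6.2300e-19 J / 9.109e-31 kg)
v = 1.1695e+06 m/s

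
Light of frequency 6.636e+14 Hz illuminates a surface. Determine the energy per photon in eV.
2.7444 eV

Using E = hf:

E = hf = (6.626×10⁻³⁴ J·s)(6.636e+14 Hz)
E = 2.7444 eV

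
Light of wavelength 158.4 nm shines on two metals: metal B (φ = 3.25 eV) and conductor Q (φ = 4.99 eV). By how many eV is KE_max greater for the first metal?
1.7400 eV

Using KE_max = hc/λ - φ for each metal:

Photon energy: E = hc/λ = 7.8273 eV

For metal B (φ₁ = 3.25 eV):
KE₁ = E - φ₁ = 7.8273 - 3.25 = 4.5773 eV

For conductor Q (φ₂ = 4.99 eV):
KE₂ = E - φ₂ = 7.8273 - 4.99 = 2.8373 eV

Difference:
ΔKE = KE₁ - KE₂ = 4.5773 - 2.8373 = 1.7400 eV

Note: The difference equals the difference in work functions: 4.99 - 3.25 = 1.74 eV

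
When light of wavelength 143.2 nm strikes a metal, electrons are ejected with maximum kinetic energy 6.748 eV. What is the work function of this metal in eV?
1.91 eV

From Einstein's photoelectric equation: KE_max = hf - φ = hc/λ - φ

Rearranging for φ:
φ = hc/λ - KE_max

Calculate photon energy:
E_photon = hc/λ = 8.6581 eV

Therefore:
φ = 8.6581 - 6.748 = 1.91 eV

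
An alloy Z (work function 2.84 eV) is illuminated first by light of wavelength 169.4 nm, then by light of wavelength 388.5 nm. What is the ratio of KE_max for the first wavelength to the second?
12.7478

Using Einstein's equation: KE_max = hc/λ - φ

For λ₁ = 169.4 nm:
E₁ = hc/λ₁ = 7.3190 eV
KE₁ = E₁ - φ = 7.3190 - 2.84 = 4.4790 eV

For λ₂ = 388.5 nm:
E₂ = hc/λ₂ = 3.1914 eV
KE₂ = E₂ - φ = 3.1914 - 2.84 = 0.3514 eV

Ratio: KE₁/KE₂ = 4.4790/0.3514 = 12.7478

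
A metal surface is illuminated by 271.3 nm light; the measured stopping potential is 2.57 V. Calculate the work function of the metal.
2.00 eV

The stopping potential gives the maximum kinetic energy: KE_max = eV_s = 2.57 eV

From Einstein's photoelectric equation: KE_max = hc/λ - φ
Rearranging: φ = hc/λ - KE_max

Calculate photon energy:
E_photon = hc/λ = (6.626×10⁻³⁴ J·s)(3×10⁸ m/s) / (271.3×10⁻⁹ m) = 4.5700 eV

Therefore:
φ = 4.5700 - 2.57 = 2.00 eV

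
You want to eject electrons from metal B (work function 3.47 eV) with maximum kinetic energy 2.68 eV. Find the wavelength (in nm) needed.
201.60 nm

From Einstein's equation: KE_max = hc/λ - φ

Rearranging for λ:
hc/λ = KE_max + φ
λ = hc/(KE_max + φ)

Required photon energy:
E_photon = KE_max + φ = 2.68 + 3.47 = 6.15 eV

Required wavelength:
λ = hc/E_photon = (6.626×10⁻³⁴)(3×10⁸) / (6.15 × 1.602×10⁻¹⁹)
λ = 201.60 nm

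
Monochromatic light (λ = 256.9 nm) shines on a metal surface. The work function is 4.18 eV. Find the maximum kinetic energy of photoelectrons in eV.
0.6462 eV

Using Einstein's photoelectric equation: KE_max = hf - φ = hc/λ - φ

First, calculate the photon energy:
E_photon = hc/λ = (6.626×10⁻³⁴ J·s)(3×10⁸ m/s) / (256.9×10⁻⁹ m)
E_photon = 4.8262 eV

Then, the maximum kinetic energy:
KE_max = E_photon - φ = 4.8262 eV - 4.18 eV = 0.6462 eV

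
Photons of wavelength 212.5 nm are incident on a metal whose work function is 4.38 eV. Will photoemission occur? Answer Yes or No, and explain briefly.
Yes

For photoemission, the photon energy must exceed the work function.

Photon energy: E = hc/λ = 5.8346 eV
Work function: φ = 4.38 eV

Since E_photon (5.8346 eV) > φ (4.38 eV), photoemission WILL occur.
The threshold wavelength is λ₀ = hc/φ = 283.1 nm.
Since 212.5 nm < 283.1 nm, the light has sufficient energy.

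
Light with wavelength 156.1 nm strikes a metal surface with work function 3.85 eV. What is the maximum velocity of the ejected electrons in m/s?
1.1998e+06 m/s

First, find the maximum kinetic energy:
E_photon = hc/λ = 7.9426 eV
KE_max = E_photon - φ = 7.9426 - 3.85 = 4.0926 eV

Convert to Joules: KE_max = 4.0926 × 1.602×10⁻¹⁹ J = 6.5571e-19 J

Then use KE = ½mv² to find velocity:
v = √(2·KE/m) = √(2 × 6.5571e-19 J / 9.109e-31 kg)
v = 1.1998e+06 m/s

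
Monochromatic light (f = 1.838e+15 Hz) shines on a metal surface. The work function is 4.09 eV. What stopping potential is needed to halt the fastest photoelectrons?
3.5114 V

The stopping potential V_s satisfies: eV_s = KE_max

First, find KE_max using Einstein's equation:
E_photon = hf = (6.626×10⁻³⁴ J·s)(1.838e+15 Hz) = 7.6014 eV
KE_max = E_photon - φ = 7.6014 - 4.09 = 3.5114 eV

Since eV_s = KE_max:
V_s = KE_max/e = 3.5114 V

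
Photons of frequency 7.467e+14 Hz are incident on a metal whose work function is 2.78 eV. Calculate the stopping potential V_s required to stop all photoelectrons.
0.3081 V

The stopping potential V_s satisfies: eV_s = KE_max

First, find KE_max using Einstein's equation:
E_photon = hf = (6.626×10⁻³⁴ J·s)(7.467e+14 Hz) = 3.0881 eV
KE_max = E_photon - φ = 3.0881 - 2.78 = 0.3081 eV

Since eV_s = KE_max:
V_s = KE_max/e = 0.3081 V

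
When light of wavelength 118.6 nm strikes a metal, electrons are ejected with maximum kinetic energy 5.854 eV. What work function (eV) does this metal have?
4.60 eV

From Einstein's photoelectric equation: KE_max = hf - φ = hc/λ - φ

Rearranging for φ:
φ = hc/λ - KE_max

Calculate photon energy:
E_photon = hc/λ = 10.4540 eV

Therefore:
φ = 10.4540 - 5.854 = 4.60 eV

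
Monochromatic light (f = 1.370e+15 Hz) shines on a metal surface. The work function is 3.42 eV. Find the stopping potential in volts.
2.2459 V

The stopping potential V_s satisfies: eV_s = KE_max

First, find KE_max using Einstein's equation:
E_photon = hf = (6.626×10⁻³⁴ J·s)(1.370e+15 Hz) = 5.6659 eV
KE_max = E_photon - φ = 5.6659 - 3.42 = 2.2459 eV

Since eV_s = KE_max:
V_s = KE_max/e = 2.2459 V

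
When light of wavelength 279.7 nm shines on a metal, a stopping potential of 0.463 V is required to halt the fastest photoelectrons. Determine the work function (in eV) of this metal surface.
3.97 eV

The stopping potential gives the maximum kinetic energy: KE_max = eV_s = 0.463 eV

From Einstein's photoelectric equation: KE_max = hc/λ - φ
Rearranging: φ = hc/λ - KE_max

Calculate photon energy:
E_photon = hc/λ = (6.626×10⁻³⁴ J·s)(3×10⁸ m/s) / (279.7×10⁻⁹ m) = 4.4328 eV

Therefore:
φ = 4.4328 - 0.463 = 3.97 eV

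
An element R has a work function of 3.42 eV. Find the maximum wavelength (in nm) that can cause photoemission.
362.53 nm

The threshold wavelength is when the photon energy equals the work function:
hc/λ₀ = φ

Solving for λ₀:
λ₀ = hc/φ = (6.626×10⁻³⁴ J·s)(3×10⁸ m/s) / (3.42 eV × 1.602×10⁻¹⁹ J/eV)
λ₀ = 362.53 nm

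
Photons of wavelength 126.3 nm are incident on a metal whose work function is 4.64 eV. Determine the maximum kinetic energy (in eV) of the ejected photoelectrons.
5.1766 eV

Using Einstein's photoelectric equation: KE_max = hf - φ = hc/λ - φ

First, calculate the photon energy:
E_photon = hc/λ = (6.626×10⁻³⁴ J·s)(3×10⁸ m/s) / (126.3×10⁻⁹ m)
E_photon = 9.8166 eV

Then, the maximum kinetic energy:
KE_max = E_photon - φ = 9.8166 eV - 4.64 eV = 5.1766 eV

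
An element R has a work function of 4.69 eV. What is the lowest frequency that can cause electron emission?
1.1340e+15 Hz

The threshold frequency is when the photon energy equals the work function:
hf₀ = φ

Solving for f₀:
f₀ = φ/h = (4.69 eV × 1.602×10⁻¹⁹ J/eV) / (6.626×10⁻³⁴ J·s)
f₀ = 1.1340e+15 Hz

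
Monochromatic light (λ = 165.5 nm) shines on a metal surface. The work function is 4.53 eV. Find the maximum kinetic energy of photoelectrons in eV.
2.9615 eV

Using Einstein's photoelectric equation: KE_max = hf - φ = hc/λ - φ

First, calculate the photon energy:
E_photon = hc/λ = (6.626×10⁻³⁴ J·s)(3×10⁸ m/s) / (165.5×10⁻⁹ m)
E_photon = 7.4915 eV

Then, the maximum kinetic energy:
KE_max = E_photon - φ = 7.4915 eV - 4.53 eV = 2.9615 eV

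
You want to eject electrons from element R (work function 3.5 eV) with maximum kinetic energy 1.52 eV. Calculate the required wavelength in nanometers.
246.98 nm

From Einstein's equation: KE_max = hc/λ - φ

Rearranging for λ:
hc/λ = KE_max + φ
λ = hc/(KE_max + φ)

Required photon energy:
E_photon = KE_max + φ = 1.52 + 3.5 = 5.02 eV

Required wavelength:
λ = hc/E_photon = (6.626×10⁻³⁴)(3×10⁸) / (5.02 × 1.602×10⁻¹⁹)
λ = 246.98 nm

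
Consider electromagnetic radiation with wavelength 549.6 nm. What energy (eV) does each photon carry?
2.2559 eV

Using E = hf = hc/λ:

E = hc/λ = (6.626×10⁻³⁴ J·s)(3×10⁸ m/s) / (549.6×10⁻⁹ m)
E = 2.2559 eV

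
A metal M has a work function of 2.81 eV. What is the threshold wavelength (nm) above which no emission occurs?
441.22 nm

The threshold wavelength is when the photon energy equals the work function:
hc/λ₀ = φ

Solving for λ₀:
λ₀ = hc/φ = (6.626×10⁻³⁴ J·s)(3×10⁸ m/s) / (2.81 eV × 1.602×10⁻¹⁹ J/eV)
λ₀ = 441.22 nm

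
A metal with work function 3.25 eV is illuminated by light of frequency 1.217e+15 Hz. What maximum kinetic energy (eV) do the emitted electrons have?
1.7831 eV

Using Einstein's photoelectric equation: KE_max = hf - φ

First, calculate the photon energy:
E_photon = hf = (6.626×10⁻³⁴ J·s)(1.217e+15 Hz)
E_photon = 5.0331 eV

Then, the maximum kinetic energy:
KE_max = E_photon - φ = 5.0331 eV - 3.25 eV = 1.7831 eV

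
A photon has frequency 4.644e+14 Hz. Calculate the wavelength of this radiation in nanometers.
645.55 nm

Using the wave equation: c = fλ

Solving for wavelength:
λ = c/f = (3×10⁸ m/s) / (4.644e+14 Hz)
λ = 645.55 nm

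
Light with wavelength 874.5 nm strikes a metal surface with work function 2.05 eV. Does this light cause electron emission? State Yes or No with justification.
No

For photoemission, the photon energy must exceed the work function.

Photon energy: E = hc/λ = 1.4178 eV
Work function: φ = 2.05 eV

Since E_photon (1.4178 eV) < φ (2.05 eV), photoemission will NOT occur.
The threshold wavelength is λ₀ = hc/φ = 604.8 nm.
Since 874.5 nm > 604.8 nm, the photons lack sufficient energy.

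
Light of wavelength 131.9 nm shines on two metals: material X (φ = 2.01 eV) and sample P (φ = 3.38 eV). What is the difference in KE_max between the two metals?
1.3700 eV

Using KE_max = hc/λ - φ for each metal:

Photon energy: E = hc/λ = 9.3999 eV

For material X (φ₁ = 2.01 eV):
KE₁ = E - φ₁ = 9.3999 - 2.01 = 7.3899 eV

For sample P (φ₂ = 3.38 eV):
KE₂ = E - φ₂ = 9.3999 - 3.38 = 6.0199 eV

Difference:
ΔKE = KE₁ - KE₂ = 7.3899 - 6.0199 = 1.3700 eV

Note: The difference equals the difference in work functions: 3.38 - 2.01 = 1.37 eV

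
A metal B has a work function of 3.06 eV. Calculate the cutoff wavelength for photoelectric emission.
405.18 nm

The threshold wavelength is when the photon energy equals the work function:
hc/λ₀ = φ

Solving for λ₀:
λ₀ = hc/φ = (6.626×10⁻³⁴ J·s)(3×10⁸ m/s) / (3.06 eV × 1.602×10⁻¹⁹ J/eV)
λ₀ = 405.18 nm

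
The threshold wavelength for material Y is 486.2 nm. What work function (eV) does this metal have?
2.55 eV

At the threshold wavelength, photon energy equals work function:
φ = hc/λ₀

Calculating:
φ = (6.626×10⁻³⁴ J·s)(3×10⁸ m/s) / (486.2×10⁻⁹ m)
φ = 2.55 eV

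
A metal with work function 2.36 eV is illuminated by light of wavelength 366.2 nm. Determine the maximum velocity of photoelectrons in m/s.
6.0067e+05 m/s

First, find the maximum kinetic energy:
E_photon = hc/λ = 3.3857 eV
KE_max = E_photon - φ = 3.3857 - 2.36 = 1.0257 eV

Convert to Joules: KE_max = 1.0257 × 1.602×10⁻¹⁹ J = 1.6433e-19 J

Then use KE = ½mv² to find velocity:
v = √(2·KE/m) = √(2 × 1.6433e-19 J / 9.109e-31 kg)
v = 6.0067e+05 m/s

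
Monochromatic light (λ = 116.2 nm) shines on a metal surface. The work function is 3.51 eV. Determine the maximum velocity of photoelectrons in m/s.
1.5870e+06 m/s

First, find the maximum kinetic energy:
E_photon = hc/λ = 10.6699 eV
KE_max = E_photon - φ = 10.6699 - 3.51 = 7.1599 eV

Convert to Joules: KE_max = 7.1599 × 1.602×10⁻¹⁹ J = 1.1471e-18 J

Then use KE = ½mv² to find velocity:
v = √(2·KE/m) = √(2 × 1.1471e-18 J / 9.109e-31 kg)
v = 1.5870e+06 m/s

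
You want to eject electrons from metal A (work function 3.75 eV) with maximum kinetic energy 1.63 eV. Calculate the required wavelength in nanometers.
230.45 nm

From Einstein's equation: KE_max = hc/λ - φ

Rearranging for λ:
hc/λ = KE_max + φ
λ = hc/(KE_max + φ)

Required photon energy:
E_photon = KE_max + φ = 1.63 + 3.75 = 5.38 eV

Required wavelength:
λ = hc/E_photon = (6.626×10⁻³⁴)(3×10⁸) / (5.38 × 1.602×10⁻¹⁹)
λ = 230.45 nm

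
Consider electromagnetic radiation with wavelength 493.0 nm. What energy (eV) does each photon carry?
2.5149 eV

Using E = hf = hc/λ:

E = hc/λ = (6.626×10⁻³⁴ J·s)(3×10⁸ m/s) / (493.0×10⁻⁹ m)
E = 2.5149 eV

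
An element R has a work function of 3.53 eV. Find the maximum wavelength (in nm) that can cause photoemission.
351.23 nm

The threshold wavelength is when the photon energy equals the work function:
hc/λ₀ = φ

Solving for λ₀:
λ₀ = hc/φ = (6.626×10⁻³⁴ J·s)(3×10⁸ m/s) / (3.53 eV × 1.602×10⁻¹⁹ J/eV)
λ₀ = 351.23 nm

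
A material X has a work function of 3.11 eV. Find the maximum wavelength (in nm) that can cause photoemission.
398.66 nm

The threshold wavelength is when the photon energy equals the work function:
hc/λ₀ = φ

Solving for λ₀:
λ₀ = hc/φ = (6.626×10⁻³⁴ J·s)(3×10⁸ m/s) / (3.11 eV × 1.602×10⁻¹⁹ J/eV)
λ₀ = 398.66 nm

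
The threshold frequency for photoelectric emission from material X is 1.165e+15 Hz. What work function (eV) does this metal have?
4.82 eV

At the threshold frequency, photon energy equals work function:
φ = hf₀

Calculating:
φ = (6.626×10⁻³⁴ J·s)(1.165e+15 Hz)
φ = 4.82 eV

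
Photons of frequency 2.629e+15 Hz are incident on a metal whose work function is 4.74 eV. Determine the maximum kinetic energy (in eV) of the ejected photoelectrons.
6.1327 eV

Using Einstein's photoelectric equation: KE_max = hf - φ

First, calculate the photon energy:
E_photon = hf = (6.626×10⁻³⁴ J·s)(2.629e+15 Hz)
E_photon = 10.8727 eV

Then, the maximum kinetic energy:
KE_max = E_photon - φ = 10.8727 eV - 4.74 eV = 6.1327 eV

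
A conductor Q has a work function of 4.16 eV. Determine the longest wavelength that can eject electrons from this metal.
298.04 nm

The threshold wavelength is when the photon energy equals the work function:
hc/λ₀ = φ

Solving for λ₀:
λ₀ = hc/φ = (6.626×10⁻³⁴ J·s)(3×10⁸ m/s) / (4.16 eV × 1.602×10⁻¹⁹ J/eV)
λ₀ = 298.04 nm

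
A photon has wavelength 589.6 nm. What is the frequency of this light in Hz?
5.0847e+14 Hz

Using the wave equation: c = fλ

Solving for frequency:
f = c/λ = (3×10⁸ m/s) / (589.6×10⁻⁹ m)
f = 5.0847e+14 Hz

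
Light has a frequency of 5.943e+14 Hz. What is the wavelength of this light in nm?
504.45 nm

Using the wave equation: c = fλ

Solving for wavelength:
λ = c/f = (3×10⁸ m/s) / (5.943e+14 Hz)
λ = 504.45 nm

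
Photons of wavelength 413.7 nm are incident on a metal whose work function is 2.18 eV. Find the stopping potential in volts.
0.8170 V

The stopping potential V_s satisfies: eV_s = KE_max

First, find KE_max using Einstein's equation:
E_photon = hc/λ = 2.9970 eV
KE_max = E_photon - φ = 2.9970 - 2.18 = 0.8170 eV

Since eV_s = KE_max:
V_s = KE_max/e = 0.8170 V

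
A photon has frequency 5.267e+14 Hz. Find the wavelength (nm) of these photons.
569.19 nm

Using the wave equation: c = fλ

Solving for wavelength:
λ = c/f = (3×10⁸ m/s) / (5.267e+14 Hz)
λ = 569.19 nm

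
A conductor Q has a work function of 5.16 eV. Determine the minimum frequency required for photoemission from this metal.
1.2477e+15 Hz

The threshold frequency is when the photon energy equals the work function:
hf₀ = φ

Solving for f₀:
f₀ = φ/h = (5.16 eV × 1.602×10⁻¹⁹ J/eV) / (6.626×10⁻³⁴ J·s)
f₀ = 1.2477e+15 Hz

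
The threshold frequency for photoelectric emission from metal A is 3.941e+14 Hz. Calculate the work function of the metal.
1.63 eV

At the threshold frequency, photon energy equals work function:
φ = hf₀

Calculating:
φ = (6.626×10⁻³⁴ J·s)(3.941e+14 Hz)
φ = 1.63 eV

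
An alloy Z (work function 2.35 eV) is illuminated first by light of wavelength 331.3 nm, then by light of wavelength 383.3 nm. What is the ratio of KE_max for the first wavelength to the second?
1.5739

Using Einstein's equation: KE_max = hc/λ - φ

For λ₁ = 331.3 nm:
E₁ = hc/λ₁ = 3.7424 eV
KE₁ = E₁ - φ = 3.7424 - 2.35 = 1.3924 eV

For λ₂ = 383.3 nm:
E₂ = hc/λ₂ = 3.2347 eV
KE₂ = E₂ - φ = 3.2347 - 2.35 = 0.8847 eV

Ratio: KE₁/KE₂ = 1.3924/0.8847 = 1.5739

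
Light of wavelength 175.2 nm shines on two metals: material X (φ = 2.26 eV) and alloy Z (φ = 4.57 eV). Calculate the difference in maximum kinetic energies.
2.3100 eV

Using KE_max = hc/λ - φ for each metal:

Photon energy: E = hc/λ = 7.0767 eV

For material X (φ₁ = 2.26 eV):
KE₁ = E - φ₁ = 7.0767 - 2.26 = 4.8167 eV

For alloy Z (φ₂ = 4.57 eV):
KE₂ = E - φ₂ = 7.0767 - 4.57 = 2.5067 eV

Difference:
ΔKE = KE₁ - KE₂ = 4.8167 - 2.5067 = 2.3100 eV

Note: The difference equals the difference in work functions: 4.57 - 2.26 = 2.31 eV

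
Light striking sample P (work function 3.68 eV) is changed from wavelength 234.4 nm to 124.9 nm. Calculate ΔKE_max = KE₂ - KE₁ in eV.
4.6372 eV

Using Einstein's equation: KE_max = hc/λ - φ

For λ₁ = 234.4 nm:
KE₁ = hc/λ₁ - φ = 5.2894 - 3.68 = 1.6094 eV

For λ₂ = 124.9 nm:
KE₂ = hc/λ₂ - φ = 9.9267 - 3.68 = 6.2467 eV

Change in KE:
ΔKE = KE₂ - KE₁ = 6.2467 - 1.6094 = 4.6372 eV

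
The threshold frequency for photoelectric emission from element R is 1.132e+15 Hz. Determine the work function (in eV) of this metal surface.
4.68 eV

At the threshold frequency, photon energy equals work function:
φ = hf₀

Calculating:
φ = (6.626×10⁻³⁴ J·s)(1.132e+15 Hz)
φ = 4.68 eV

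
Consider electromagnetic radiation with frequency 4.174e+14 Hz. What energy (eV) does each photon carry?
1.7262 eV

Using E = hf:

E = hf = (6.626×10⁻³⁴ J·s)(4.174e+14 Hz)
E = 1.7262 eV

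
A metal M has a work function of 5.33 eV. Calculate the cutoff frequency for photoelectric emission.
1.2888e+15 Hz

The threshold frequency is when the photon energy equals the work function:
hf₀ = φ

Solving for f₀:
f₀ = φ/h = (5.33 eV × 1.602×10⁻¹⁹ J/eV) / (6.626×10⁻³⁴ J·s)
f₀ = 1.2888e+15 Hz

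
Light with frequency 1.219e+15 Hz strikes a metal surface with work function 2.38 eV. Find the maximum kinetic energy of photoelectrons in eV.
2.6614 eV

Using Einstein's photoelectric equation: KE_max = hf - φ

First, calculate the photon energy:
E_photon = hf = (6.626×10⁻³⁴ J·s)(1.219e+15 Hz)
E_photon = 5.0414 eV

Then, the maximum kinetic energy:
KE_max = E_photon - φ = 5.0414 eV - 2.38 eV = 2.6614 eV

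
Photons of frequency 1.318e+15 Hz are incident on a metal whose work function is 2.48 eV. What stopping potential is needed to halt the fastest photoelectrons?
2.9708 V

The stopping potential V_s satisfies: eV_s = KE_max

First, find KE_max using Einstein's equation:
E_photon = hf = (6.626×10⁻³⁴ J·s)(1.318e+15 Hz) = 5.4508 eV
KE_max = E_photon - φ = 5.4508 - 2.48 = 2.9708 eV

Since eV_s = KE_max:
V_s = KE_max/e = 2.9708 V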